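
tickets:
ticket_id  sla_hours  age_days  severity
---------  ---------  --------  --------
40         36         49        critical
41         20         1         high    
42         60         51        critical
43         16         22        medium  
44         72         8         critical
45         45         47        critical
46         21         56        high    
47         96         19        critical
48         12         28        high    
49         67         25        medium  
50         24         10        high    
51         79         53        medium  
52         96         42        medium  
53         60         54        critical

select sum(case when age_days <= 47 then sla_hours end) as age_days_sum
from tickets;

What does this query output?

ticket_id=40: ✗
ticket_id=41: ✓ → 20
ticket_id=42: ✗
ticket_id=43: ✓ → 16
ticket_id=44: ✓ → 72
ticket_id=45: ✓ → 45
ticket_id=46: ✗
ticket_id=47: ✓ → 96
ticket_id=48: ✓ → 12
ticket_id=49: ✓ → 67
ticket_id=50: ✓ → 24
ticket_id=51: ✗
ticket_id=52: ✓ → 96
ticket_id=53: ✗
age_days_sum = 20 + 16 + 72 + 45 + 96 + 12 + 67 + 24 + 96 = 448

448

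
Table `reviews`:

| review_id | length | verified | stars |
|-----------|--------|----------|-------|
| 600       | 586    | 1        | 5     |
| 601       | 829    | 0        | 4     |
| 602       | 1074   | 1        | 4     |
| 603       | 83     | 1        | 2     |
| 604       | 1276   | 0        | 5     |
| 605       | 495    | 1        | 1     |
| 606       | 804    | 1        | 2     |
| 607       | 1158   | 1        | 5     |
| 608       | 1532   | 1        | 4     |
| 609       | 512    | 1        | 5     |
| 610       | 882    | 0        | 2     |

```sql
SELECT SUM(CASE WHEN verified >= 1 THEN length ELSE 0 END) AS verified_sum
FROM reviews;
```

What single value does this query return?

review_id=600: ✓ → 586
review_id=601: ✗
review_id=602: ✓ → 1074
review_id=603: ✓ → 83
review_id=604: ✗
review_id=605: ✓ → 495
review_id=606: ✓ → 804
review_id=607: ✓ → 1158
review_id=608: ✓ → 1532
review_id=609: ✓ → 512
review_id=610: ✗
verified_sum = 586 + 1074 + 83 + 495 + 804 + 1158 + 1532 + 512 = 6244

6244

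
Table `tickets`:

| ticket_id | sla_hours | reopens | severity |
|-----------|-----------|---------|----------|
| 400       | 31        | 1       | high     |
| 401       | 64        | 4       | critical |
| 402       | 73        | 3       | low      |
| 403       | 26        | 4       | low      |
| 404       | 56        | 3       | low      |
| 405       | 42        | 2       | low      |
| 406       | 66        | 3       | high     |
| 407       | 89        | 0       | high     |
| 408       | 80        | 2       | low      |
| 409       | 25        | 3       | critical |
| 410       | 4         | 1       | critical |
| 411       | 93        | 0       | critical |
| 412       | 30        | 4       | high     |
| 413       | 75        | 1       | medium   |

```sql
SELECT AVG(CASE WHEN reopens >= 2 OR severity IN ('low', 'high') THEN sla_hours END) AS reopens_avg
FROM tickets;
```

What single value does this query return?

ticket_id=400: ✓ → 31
ticket_id=401: ✓ → 64
ticket_id=402: ✓ → 73
ticket_id=403: ✓ → 26
ticket_id=404: ✓ → 56
ticket_id=405: ✓ → 42
ticket_id=406: ✓ → 66
ticket_id=407: ✓ → 89
ticket_id=408: ✓ → 80
ticket_id=409: ✓ → 25
ticket_id=410: ✗
ticket_id=411: ✗
ticket_id=412: ✓ → 30
ticket_id=413: ✗
reopens_avg = (31 + 64 + 73 + 26 + 56 + 42 + 66 + 89 + 80 + 25 + 30) / 11 = 52.9090909091

52.9090909091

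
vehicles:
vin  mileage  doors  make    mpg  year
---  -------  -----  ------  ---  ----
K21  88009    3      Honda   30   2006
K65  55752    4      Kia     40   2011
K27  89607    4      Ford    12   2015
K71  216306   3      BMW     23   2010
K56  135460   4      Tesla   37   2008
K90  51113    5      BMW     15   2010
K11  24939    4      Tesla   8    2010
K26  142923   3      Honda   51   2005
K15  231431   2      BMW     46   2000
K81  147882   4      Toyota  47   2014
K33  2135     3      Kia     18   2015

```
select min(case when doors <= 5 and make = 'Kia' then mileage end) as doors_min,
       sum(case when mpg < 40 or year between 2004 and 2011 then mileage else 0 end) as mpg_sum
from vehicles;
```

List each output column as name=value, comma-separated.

doors_min=2135, mpg_sum=806244

[doors_min: doors <= 5 and make = 'Kia']
vin=K21: ✗
vin=K65: ✓ → 55752
vin=K27: ✗
vin=K71: ✗
vin=K56: ✗
vin=K90: ✗
vin=K11: ✗
vin=K26: ✗
vin=K15: ✗
vin=K81: ✗
vin=K33: ✓ → 2135
doors_min = MIN(55752, 2135) = 2135
—
[mpg_sum: mpg < 40 or year between 2004 and 2011]
vin=K21: ✓ → 88009
vin=K65: ✓ → 55752
vin=K27: ✓ → 89607
vin=K71: ✓ → 216306
vin=K56: ✓ → 135460
vin=K90: ✓ → 51113
vin=K11: ✓ → 24939
vin=K26: ✓ → 142923
vin=K15: ✗
vin=K81: ✗
vin=K33: ✓ → 2135
mpg_sum = 88009 + 55752 + 89607 + 216306 + 135460 + 51113 + 24939 + 142923 + 2135 = 806244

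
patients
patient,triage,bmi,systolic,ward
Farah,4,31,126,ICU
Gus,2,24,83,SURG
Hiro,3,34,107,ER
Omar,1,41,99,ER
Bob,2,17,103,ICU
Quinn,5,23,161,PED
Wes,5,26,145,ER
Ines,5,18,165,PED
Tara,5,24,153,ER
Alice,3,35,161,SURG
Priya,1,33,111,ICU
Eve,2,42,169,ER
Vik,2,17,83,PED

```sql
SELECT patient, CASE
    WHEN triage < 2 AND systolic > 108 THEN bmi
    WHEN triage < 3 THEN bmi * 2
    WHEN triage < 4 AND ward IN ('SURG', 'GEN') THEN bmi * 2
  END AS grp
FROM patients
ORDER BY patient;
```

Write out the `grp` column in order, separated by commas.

patient=Alice: triage < 4 AND ward IN ('SURG', 'GEN') → 70
patient=Bob: triage < 3 → 34
patient=Eve: triage < 3 → 84
patient=Farah: (no match → NULL) → NULL
patient=Gus: triage < 3 → 48
patient=Hiro: (no match → NULL) → NULL
patient=Ines: (no match → NULL) → NULL
patient=Omar: triage < 3 → 82
patient=Priya: triage < 2 AND systolic > 108 → 33
patient=Quinn: (no match → NULL) → NULL
patient=Tara: (no match → NULL) → NULL
patient=Vik: triage < 3 → 34
patient=Wes: (no match → NULL) → NULL

70, 34, 84, NULL, 48, NULL, NULL, 82, 33, NULL, NULL, 34, NULL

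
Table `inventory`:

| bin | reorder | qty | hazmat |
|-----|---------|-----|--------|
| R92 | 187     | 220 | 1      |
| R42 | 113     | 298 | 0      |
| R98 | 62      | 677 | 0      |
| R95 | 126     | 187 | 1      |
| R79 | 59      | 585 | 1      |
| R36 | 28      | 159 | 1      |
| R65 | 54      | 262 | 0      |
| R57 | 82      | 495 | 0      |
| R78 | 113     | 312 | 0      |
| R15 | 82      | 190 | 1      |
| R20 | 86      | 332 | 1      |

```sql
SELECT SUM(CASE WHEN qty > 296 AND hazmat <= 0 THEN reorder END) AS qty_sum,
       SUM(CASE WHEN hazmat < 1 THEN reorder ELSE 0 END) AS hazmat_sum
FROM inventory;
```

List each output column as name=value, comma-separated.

qty_sum=370, hazmat_sum=424

[qty_sum: qty > 296 AND hazmat <= 0]
bin=R92: ✗
bin=R42: ✓ → 113
bin=R98: ✓ → 62
bin=R95: ✗
bin=R79: ✗
bin=R36: ✗
bin=R65: ✗
bin=R57: ✓ → 82
bin=R78: ✓ → 113
bin=R15: ✗
bin=R20: ✗
qty_sum = 113 + 62 + 82 + 113 = 370
—
[hazmat_sum: hazmat < 1]
bin=R92: ✗
bin=R42: ✓ → 113
bin=R98: ✓ → 62
bin=R95: ✗
bin=R79: ✗
bin=R36: ✗
bin=R65: ✓ → 54
bin=R57: ✓ → 82
bin=R78: ✓ → 113
bin=R15: ✗
bin=R20: ✗
hazmat_sum = 113 + 62 + 54 + 82 + 113 = 424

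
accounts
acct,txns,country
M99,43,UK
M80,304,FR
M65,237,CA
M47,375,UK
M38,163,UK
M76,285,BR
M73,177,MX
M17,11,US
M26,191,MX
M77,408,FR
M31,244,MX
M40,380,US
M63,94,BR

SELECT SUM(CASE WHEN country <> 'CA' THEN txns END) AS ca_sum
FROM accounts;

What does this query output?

2675

acct=M99: ✓ → 43
acct=M80: ✓ → 304
acct=M65: ✗
acct=M47: ✓ → 375
acct=M38: ✓ → 163
acct=M76: ✓ → 285
acct=M73: ✓ → 177
acct=M17: ✓ → 11
acct=M26: ✓ → 191
acct=M77: ✓ → 408
acct=M31: ✓ → 244
acct=M40: ✓ → 380
acct=M63: ✓ → 94
ca_sum = 43 + 304 + 375 + 163 + 285 + 177 + 11 + 191 + 408 + 244 + 380 + 94 = 2675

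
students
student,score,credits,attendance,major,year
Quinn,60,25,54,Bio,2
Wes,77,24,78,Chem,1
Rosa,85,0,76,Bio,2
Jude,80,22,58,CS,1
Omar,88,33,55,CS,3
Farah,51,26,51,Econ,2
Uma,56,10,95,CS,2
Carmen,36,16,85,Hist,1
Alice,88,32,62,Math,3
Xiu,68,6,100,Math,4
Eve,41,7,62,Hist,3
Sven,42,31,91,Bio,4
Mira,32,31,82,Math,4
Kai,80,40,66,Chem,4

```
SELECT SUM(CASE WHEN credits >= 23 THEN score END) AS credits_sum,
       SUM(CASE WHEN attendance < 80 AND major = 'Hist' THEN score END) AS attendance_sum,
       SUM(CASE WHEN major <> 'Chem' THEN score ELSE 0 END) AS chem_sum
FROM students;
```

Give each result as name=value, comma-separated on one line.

[credits_sum: credits >= 23]
student=Quinn: ✓ → 60
student=Wes: ✓ → 77
student=Rosa: ✗
student=Jude: ✗
student=Omar: ✓ → 88
student=Farah: ✓ → 51
student=Uma: ✗
student=Carmen: ✗
student=Alice: ✓ → 88
student=Xiu: ✗
student=Eve: ✗
student=Sven: ✓ → 42
student=Mira: ✓ → 32
student=Kai: ✓ → 80
credits_sum = 60 + 77 + 88 + 51 + 88 + 42 + 32 + 80 = 518
—
[attendance_sum: attendance < 80 AND major = 'Hist']
student=Quinn: ✗
student=Wes: ✗
student=Rosa: ✗
student=Jude: ✗
student=Omar: ✗
student=Farah: ✗
student=Uma: ✗
student=Carmen: ✗
student=Alice: ✗
student=Xiu: ✗
student=Eve: ✓ → 41
student=Sven: ✗
student=Mira: ✗
student=Kai: ✗
attendance_sum = 41
—
[chem_sum: major <> 'Chem']
student=Quinn: ✓ → 60
student=Wes: ✗
student=Rosa: ✓ → 85
student=Jude: ✓ → 80
student=Omar: ✓ → 88
student=Farah: ✓ → 51
student=Uma: ✓ → 56
student=Carmen: ✓ → 36
student=Alice: ✓ → 88
student=Xiu: ✓ → 68
student=Eve: ✓ → 41
student=Sven: ✓ → 42
student=Mira: ✓ → 32
student=Kai: ✗
chem_sum = 60 + 85 + 80 + 88 + 51 + 56 + 36 + 88 + 68 + 41 + 42 + 32 = 727

credits_sum=518, attendance_sum=41, chem_sum=727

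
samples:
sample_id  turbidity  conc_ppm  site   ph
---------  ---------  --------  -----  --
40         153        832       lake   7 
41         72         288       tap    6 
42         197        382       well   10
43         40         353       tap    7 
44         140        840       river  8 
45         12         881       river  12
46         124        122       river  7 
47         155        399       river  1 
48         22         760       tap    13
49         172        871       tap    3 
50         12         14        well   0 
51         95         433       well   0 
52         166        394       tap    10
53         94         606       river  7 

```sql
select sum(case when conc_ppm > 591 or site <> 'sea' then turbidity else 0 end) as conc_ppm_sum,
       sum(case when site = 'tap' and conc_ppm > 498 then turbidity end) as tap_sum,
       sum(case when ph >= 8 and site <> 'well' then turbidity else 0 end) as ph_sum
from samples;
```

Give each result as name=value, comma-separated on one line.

conc_ppm_sum=1454, tap_sum=194, ph_sum=340

[conc_ppm_sum: conc_ppm > 591 or site <> 'sea']
sample_id=40: ✓ → 153
sample_id=41: ✓ → 72
sample_id=42: ✓ → 197
sample_id=43: ✓ → 40
sample_id=44: ✓ → 140
sample_id=45: ✓ → 12
sample_id=46: ✓ → 124
sample_id=47: ✓ → 155
sample_id=48: ✓ → 22
sample_id=49: ✓ → 172
sample_id=50: ✓ → 12
sample_id=51: ✓ → 95
sample_id=52: ✓ → 166
sample_id=53: ✓ → 94
conc_ppm_sum = 153 + 72 + 197 + 40 + 140 + 12 + 124 + 155 + 22 + 172 + 12 + 95 + 166 + 94 = 1454
—
[tap_sum: site = 'tap' and conc_ppm > 498]
sample_id=40: ✗
sample_id=41: ✗
sample_id=42: ✗
sample_id=43: ✗
sample_id=44: ✗
sample_id=45: ✗
sample_id=46: ✗
sample_id=47: ✗
sample_id=48: ✓ → 22
sample_id=49: ✓ → 172
sample_id=50: ✗
sample_id=51: ✗
sample_id=52: ✗
sample_id=53: ✗
tap_sum = 22 + 172 = 194
—
[ph_sum: ph >= 8 and site <> 'well']
sample_id=40: ✗
sample_id=41: ✗
sample_id=42: ✗
sample_id=43: ✗
sample_id=44: ✓ → 140
sample_id=45: ✓ → 12
sample_id=46: ✗
sample_id=47: ✗
sample_id=48: ✓ → 22
sample_id=49: ✗
sample_id=50: ✗
sample_id=51: ✗
sample_id=52: ✓ → 166
sample_id=53: ✗
ph_sum = 140 + 12 + 22 + 166 = 340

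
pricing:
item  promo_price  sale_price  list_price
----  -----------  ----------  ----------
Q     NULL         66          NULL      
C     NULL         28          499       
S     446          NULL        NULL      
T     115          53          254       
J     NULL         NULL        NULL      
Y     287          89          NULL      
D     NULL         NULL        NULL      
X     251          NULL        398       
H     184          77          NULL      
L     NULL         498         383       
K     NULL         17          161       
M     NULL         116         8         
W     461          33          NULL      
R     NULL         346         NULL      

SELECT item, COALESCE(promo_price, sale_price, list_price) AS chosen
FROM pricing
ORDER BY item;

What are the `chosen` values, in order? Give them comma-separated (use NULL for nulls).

item=C: promo_price=NULL, sale_price=28 → 28
item=D: promo_price=NULL, sale_price=NULL, list_price=NULL (all NULL) → NULL
item=H: promo_price=184 → 184
item=J: promo_price=NULL, sale_price=NULL, list_price=NULL (all NULL) → NULL
item=K: promo_price=NULL, sale_price=17 → 17
item=L: promo_price=NULL, sale_price=498 → 498
item=M: promo_price=NULL, sale_price=116 → 116
item=Q: promo_price=NULL, sale_price=66 → 66
item=R: promo_price=NULL, sale_price=346 → 346
item=S: promo_price=446 → 446
item=T: promo_price=115 → 115
item=W: promo_price=461 → 461
item=X: promo_price=251 → 251
item=Y: promo_price=287 → 287

28, NULL, 184, NULL, 17, 498, 116, 66, 346, 446, 115, 461, 251, 287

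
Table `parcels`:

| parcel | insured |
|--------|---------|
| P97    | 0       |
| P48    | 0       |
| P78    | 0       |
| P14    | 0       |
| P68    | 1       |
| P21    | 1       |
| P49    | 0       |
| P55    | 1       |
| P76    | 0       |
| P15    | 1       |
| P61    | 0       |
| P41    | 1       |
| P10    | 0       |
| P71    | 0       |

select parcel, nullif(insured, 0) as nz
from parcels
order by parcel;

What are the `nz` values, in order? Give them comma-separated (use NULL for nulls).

NULL, NULL, 1, 1, 1, NULL, NULL, 1, NULL, 1, NULL, NULL, NULL, NULL

parcel=P10: insured=0 vs 0: equal → NULL
parcel=P14: insured=0 vs 0: equal → NULL
parcel=P15: insured=1 vs 0: differ → 1
parcel=P21: insured=1 vs 0: differ → 1
parcel=P41: insured=1 vs 0: differ → 1
parcel=P48: insured=0 vs 0: equal → NULL
parcel=P49: insured=0 vs 0: equal → NULL
parcel=P55: insured=1 vs 0: differ → 1
parcel=P61: insured=0 vs 0: equal → NULL
parcel=P68: insured=1 vs 0: differ → 1
parcel=P71: insured=0 vs 0: equal → NULL
parcel=P76: insured=0 vs 0: equal → NULL
parcel=P78: insured=0 vs 0: equal → NULL
parcel=P97: insured=0 vs 0: equal → NULL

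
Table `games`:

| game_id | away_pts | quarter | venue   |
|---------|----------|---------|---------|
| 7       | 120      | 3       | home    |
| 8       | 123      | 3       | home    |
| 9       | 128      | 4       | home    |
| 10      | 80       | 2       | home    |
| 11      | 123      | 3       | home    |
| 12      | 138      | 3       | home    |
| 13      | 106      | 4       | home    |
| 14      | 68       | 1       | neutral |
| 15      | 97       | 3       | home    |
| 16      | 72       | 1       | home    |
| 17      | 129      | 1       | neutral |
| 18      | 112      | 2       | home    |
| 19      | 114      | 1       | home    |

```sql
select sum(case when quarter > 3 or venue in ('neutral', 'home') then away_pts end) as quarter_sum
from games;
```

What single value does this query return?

1410

game_id=7: ✓ → 120
game_id=8: ✓ → 123
game_id=9: ✓ → 128
game_id=10: ✓ → 80
game_id=11: ✓ → 123
game_id=12: ✓ → 138
game_id=13: ✓ → 106
game_id=14: ✓ → 68
game_id=15: ✓ → 97
game_id=16: ✓ → 72
game_id=17: ✓ → 129
game_id=18: ✓ → 112
game_id=19: ✓ → 114
quarter_sum = 120 + 123 + 128 + 80 + 123 + 138 + 106 + 68 + 97 + 72 + 129 + 112 + 114 = 1410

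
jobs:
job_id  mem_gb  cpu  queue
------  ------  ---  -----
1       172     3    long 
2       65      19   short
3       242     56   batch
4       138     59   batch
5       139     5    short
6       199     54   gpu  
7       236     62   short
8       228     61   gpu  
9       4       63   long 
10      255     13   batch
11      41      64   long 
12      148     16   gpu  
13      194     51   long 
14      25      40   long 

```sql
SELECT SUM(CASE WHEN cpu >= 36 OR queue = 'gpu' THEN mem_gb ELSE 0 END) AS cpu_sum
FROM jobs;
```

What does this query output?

1455

job_id=1: ✗
job_id=2: ✗
job_id=3: ✓ → 242
job_id=4: ✓ → 138
job_id=5: ✗
job_id=6: ✓ → 199
job_id=7: ✓ → 236
job_id=8: ✓ → 228
job_id=9: ✓ → 4
job_id=10: ✗
job_id=11: ✓ → 41
job_id=12: ✓ → 148
job_id=13: ✓ → 194
job_id=14: ✓ → 25
cpu_sum = 242 + 138 + 199 + 236 + 228 + 4 + 41 + 148 + 194 + 25 = 1455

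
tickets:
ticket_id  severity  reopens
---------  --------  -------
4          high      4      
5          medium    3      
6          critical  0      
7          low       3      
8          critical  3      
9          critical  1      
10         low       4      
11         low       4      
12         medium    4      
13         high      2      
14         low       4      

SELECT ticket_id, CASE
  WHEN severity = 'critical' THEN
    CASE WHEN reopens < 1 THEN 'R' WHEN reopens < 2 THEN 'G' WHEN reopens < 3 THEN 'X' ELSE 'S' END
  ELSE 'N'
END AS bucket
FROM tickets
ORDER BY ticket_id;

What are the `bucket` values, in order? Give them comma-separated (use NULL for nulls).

ticket_id=4: severity='high' → outer ELSE → N
ticket_id=5: severity='medium' → outer ELSE → N
ticket_id=6: severity='critical' → inner[reopens < 1] → R
ticket_id=7: severity='low' → outer ELSE → N
ticket_id=8: severity='critical' → inner[ELSE] → S
ticket_id=9: severity='critical' → inner[reopens < 2] → G
ticket_id=10: severity='low' → outer ELSE → N
ticket_id=11: severity='low' → outer ELSE → N
ticket_id=12: severity='medium' → outer ELSE → N
ticket_id=13: severity='high' → outer ELSE → N
ticket_id=14: severity='low' → outer ELSE → N

N, N, R, N, S, G, N, N, N, N, N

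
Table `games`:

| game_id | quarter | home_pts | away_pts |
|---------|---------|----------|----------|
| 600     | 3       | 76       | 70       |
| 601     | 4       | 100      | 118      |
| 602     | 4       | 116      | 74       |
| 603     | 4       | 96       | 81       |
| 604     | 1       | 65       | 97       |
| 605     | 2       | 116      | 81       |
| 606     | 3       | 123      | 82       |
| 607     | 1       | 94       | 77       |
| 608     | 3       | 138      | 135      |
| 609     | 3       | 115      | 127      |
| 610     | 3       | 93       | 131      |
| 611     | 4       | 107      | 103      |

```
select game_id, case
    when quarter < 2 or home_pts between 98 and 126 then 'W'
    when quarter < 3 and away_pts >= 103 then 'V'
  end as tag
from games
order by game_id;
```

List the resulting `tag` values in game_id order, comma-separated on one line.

game_id=600: (no match → NULL) → NULL
game_id=601: quarter < 2 or home_pts between 98 and 126 → W
game_id=602: quarter < 2 or home_pts between 98 and 126 → W
game_id=603: (no match → NULL) → NULL
game_id=604: quarter < 2 or home_pts between 98 and 126 → W
game_id=605: quarter < 2 or home_pts between 98 and 126 → W
game_id=606: quarter < 2 or home_pts between 98 and 126 → W
game_id=607: quarter < 2 or home_pts between 98 and 126 → W
game_id=608: (no match → NULL) → NULL
game_id=609: quarter < 2 or home_pts between 98 and 126 → W
game_id=610: (no match → NULL) → NULL
game_id=611: quarter < 2 or home_pts between 98 and 126 → W

NULL, W, W, NULL, W, W, W, W, NULL, W, NULL, W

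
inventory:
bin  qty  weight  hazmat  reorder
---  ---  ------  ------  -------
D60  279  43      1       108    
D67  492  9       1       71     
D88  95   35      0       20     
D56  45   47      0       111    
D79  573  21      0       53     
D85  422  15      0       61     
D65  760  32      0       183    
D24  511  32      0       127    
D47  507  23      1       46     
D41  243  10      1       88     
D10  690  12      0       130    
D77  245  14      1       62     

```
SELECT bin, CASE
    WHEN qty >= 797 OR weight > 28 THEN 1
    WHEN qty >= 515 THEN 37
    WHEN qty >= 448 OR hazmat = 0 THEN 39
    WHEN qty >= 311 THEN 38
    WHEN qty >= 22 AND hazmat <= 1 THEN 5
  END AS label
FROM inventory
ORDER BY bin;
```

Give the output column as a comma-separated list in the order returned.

37, 1, 5, 39, 1, 1, 1, 39, 5, 37, 39, 1

bin=D10: qty >= 515 → 37
bin=D24: qty >= 797 OR weight > 28 → 1
bin=D41: qty >= 22 AND hazmat <= 1 → 5
bin=D47: qty >= 448 OR hazmat = 0 → 39
bin=D56: qty >= 797 OR weight > 28 → 1
bin=D60: qty >= 797 OR weight > 28 → 1
bin=D65: qty >= 797 OR weight > 28 → 1
bin=D67: qty >= 448 OR hazmat = 0 → 39
bin=D77: qty >= 22 AND hazmat <= 1 → 5
bin=D79: qty >= 515 → 37
bin=D85: qty >= 448 OR hazmat = 0 → 39
bin=D88: qty >= 797 OR weight > 28 → 1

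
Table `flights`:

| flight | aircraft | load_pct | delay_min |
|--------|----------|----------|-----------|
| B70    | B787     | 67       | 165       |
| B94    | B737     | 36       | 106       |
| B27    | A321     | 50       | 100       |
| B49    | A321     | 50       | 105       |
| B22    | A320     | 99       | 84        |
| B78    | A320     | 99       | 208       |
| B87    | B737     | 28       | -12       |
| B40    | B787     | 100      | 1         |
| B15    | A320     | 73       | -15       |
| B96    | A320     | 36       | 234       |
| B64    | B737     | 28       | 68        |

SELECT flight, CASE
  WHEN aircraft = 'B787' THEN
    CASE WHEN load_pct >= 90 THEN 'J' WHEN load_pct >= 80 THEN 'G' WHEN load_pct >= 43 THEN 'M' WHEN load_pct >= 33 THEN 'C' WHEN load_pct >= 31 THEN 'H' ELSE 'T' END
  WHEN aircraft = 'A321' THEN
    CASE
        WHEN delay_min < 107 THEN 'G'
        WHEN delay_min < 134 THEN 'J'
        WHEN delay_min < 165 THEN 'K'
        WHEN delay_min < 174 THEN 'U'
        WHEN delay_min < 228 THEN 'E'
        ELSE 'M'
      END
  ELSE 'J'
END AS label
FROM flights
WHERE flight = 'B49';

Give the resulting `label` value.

flight = B49: aircraft=A321, load_pct=50, delay_min=105.
aircraft='A321' → inner[delay_min < 107] → G

G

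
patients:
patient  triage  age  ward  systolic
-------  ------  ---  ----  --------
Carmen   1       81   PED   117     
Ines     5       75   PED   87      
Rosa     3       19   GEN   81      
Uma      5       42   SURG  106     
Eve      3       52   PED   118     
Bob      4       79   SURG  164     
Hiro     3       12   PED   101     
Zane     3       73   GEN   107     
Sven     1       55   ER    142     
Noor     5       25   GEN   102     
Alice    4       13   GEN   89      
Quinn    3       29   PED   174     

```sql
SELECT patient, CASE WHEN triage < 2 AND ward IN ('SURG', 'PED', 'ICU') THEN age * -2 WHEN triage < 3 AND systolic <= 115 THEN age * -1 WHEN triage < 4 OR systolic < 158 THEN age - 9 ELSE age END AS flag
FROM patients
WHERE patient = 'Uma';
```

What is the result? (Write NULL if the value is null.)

33

patient = Uma: triage=5, age=42, ward=SURG, systolic=106.
triage < 2 AND ward IN ('SURG', 'PED', 'ICU') → false
triage < 3 AND systolic <= 115 → false
triage < 4 OR systolic < 158 → true → 33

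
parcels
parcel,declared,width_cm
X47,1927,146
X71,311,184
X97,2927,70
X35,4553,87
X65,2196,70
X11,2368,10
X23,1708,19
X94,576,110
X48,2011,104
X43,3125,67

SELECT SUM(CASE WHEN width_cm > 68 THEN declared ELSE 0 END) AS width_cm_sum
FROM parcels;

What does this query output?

14501

parcel=X47: ✓ → 1927
parcel=X71: ✓ → 311
parcel=X97: ✓ → 2927
parcel=X35: ✓ → 4553
parcel=X65: ✓ → 2196
parcel=X11: ✗
parcel=X23: ✗
parcel=X94: ✓ → 576
parcel=X48: ✓ → 2011
parcel=X43: ✗
width_cm_sum = 1927 + 311 + 2927 + 4553 + 2196 + 576 + 2011 = 14501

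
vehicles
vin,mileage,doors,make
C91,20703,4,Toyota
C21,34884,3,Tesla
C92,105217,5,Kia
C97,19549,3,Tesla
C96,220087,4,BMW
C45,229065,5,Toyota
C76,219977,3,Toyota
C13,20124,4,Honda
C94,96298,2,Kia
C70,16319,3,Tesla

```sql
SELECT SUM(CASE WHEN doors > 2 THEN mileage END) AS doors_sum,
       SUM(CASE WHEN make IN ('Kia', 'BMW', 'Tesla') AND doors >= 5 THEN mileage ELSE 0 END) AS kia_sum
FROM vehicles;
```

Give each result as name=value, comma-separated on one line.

doors_sum=885925, kia_sum=105217

[doors_sum: doors > 2]
vin=C91: ✓ → 20703
vin=C21: ✓ → 34884
vin=C92: ✓ → 105217
vin=C97: ✓ → 19549
vin=C96: ✓ → 220087
vin=C45: ✓ → 229065
vin=C76: ✓ → 219977
vin=C13: ✓ → 20124
vin=C94: ✗
vin=C70: ✓ → 16319
doors_sum = 20703 + 34884 + 105217 + 19549 + 220087 + 229065 + 219977 + 20124 + 16319 = 885925
—
[kia_sum: make IN ('Kia', 'BMW', 'Tesla') AND doors >= 5]
vin=C91: ✗
vin=C21: ✗
vin=C92: ✓ → 105217
vin=C97: ✗
vin=C96: ✗
vin=C45: ✗
vin=C76: ✗
vin=C13: ✗
vin=C94: ✗
vin=C70: ✗
kia_sum = 105217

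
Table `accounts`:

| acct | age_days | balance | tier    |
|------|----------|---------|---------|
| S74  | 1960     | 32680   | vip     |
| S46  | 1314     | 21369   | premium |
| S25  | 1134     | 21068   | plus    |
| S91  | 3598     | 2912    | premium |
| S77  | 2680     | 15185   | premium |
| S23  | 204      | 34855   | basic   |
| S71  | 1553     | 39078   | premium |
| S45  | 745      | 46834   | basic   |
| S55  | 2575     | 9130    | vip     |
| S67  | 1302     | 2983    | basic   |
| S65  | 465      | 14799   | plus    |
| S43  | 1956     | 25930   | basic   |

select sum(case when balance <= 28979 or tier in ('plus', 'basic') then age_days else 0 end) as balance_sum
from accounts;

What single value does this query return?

15973

acct=S74: ✗
acct=S46: ✓ → 1314
acct=S25: ✓ → 1134
acct=S91: ✓ → 3598
acct=S77: ✓ → 2680
acct=S23: ✓ → 204
acct=S71: ✗
acct=S45: ✓ → 745
acct=S55: ✓ → 2575
acct=S67: ✓ → 1302
acct=S65: ✓ → 465
acct=S43: ✓ → 1956
balance_sum = 1314 + 1134 + 3598 + 2680 + 204 + 745 + 2575 + 1302 + 465 + 1956 = 15973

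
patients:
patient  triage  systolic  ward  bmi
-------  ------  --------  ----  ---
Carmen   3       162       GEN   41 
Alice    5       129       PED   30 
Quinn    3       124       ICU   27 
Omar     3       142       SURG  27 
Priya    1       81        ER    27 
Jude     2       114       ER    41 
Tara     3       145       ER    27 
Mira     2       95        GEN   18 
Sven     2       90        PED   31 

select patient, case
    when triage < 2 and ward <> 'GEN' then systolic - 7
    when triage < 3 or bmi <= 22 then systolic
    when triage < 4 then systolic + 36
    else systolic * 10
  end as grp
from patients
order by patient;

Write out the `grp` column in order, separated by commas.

1290, 198, 114, 95, 178, 74, 160, 90, 181

patient=Alice: ELSE → 1290
patient=Carmen: triage < 4 → 198
patient=Jude: triage < 3 or bmi <= 22 → 114
patient=Mira: triage < 3 or bmi <= 22 → 95
patient=Omar: triage < 4 → 178
patient=Priya: triage < 2 and ward <> 'GEN' → 74
patient=Quinn: triage < 4 → 160
patient=Sven: triage < 3 or bmi <= 22 → 90
patient=Tara: triage < 4 → 181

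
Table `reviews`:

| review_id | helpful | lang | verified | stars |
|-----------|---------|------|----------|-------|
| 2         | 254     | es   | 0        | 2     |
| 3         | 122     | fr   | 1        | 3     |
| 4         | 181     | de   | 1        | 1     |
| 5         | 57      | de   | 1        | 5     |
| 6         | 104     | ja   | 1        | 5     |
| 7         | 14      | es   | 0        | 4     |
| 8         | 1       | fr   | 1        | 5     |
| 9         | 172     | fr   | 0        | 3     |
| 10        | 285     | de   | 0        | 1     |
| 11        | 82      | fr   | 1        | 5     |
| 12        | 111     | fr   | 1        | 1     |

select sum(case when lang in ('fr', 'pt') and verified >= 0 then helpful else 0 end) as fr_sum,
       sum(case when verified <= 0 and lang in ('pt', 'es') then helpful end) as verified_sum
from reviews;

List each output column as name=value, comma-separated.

[fr_sum: lang in ('fr', 'pt') and verified >= 0]
review_id=2: ✗
review_id=3: ✓ → 122
review_id=4: ✗
review_id=5: ✗
review_id=6: ✗
review_id=7: ✗
review_id=8: ✓ → 1
review_id=9: ✓ → 172
review_id=10: ✗
review_id=11: ✓ → 82
review_id=12: ✓ → 111
fr_sum = 122 + 1 + 172 + 82 + 111 = 488
—
[verified_sum: verified <= 0 and lang in ('pt', 'es')]
review_id=2: ✓ → 254
review_id=3: ✗
review_id=4: ✗
review_id=5: ✗
review_id=6: ✗
review_id=7: ✓ → 14
review_id=8: ✗
review_id=9: ✗
review_id=10: ✗
review_id=11: ✗
review_id=12: ✗
verified_sum = 254 + 14 = 268

fr_sum=488, verified_sum=268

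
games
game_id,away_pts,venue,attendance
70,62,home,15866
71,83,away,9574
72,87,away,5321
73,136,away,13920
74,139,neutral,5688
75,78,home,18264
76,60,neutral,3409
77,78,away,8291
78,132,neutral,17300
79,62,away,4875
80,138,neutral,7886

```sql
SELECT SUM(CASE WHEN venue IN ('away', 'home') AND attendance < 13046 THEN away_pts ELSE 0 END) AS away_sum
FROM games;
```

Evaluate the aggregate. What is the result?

game_id=70: ✗
game_id=71: ✓ → 83
game_id=72: ✓ → 87
game_id=73: ✗
game_id=74: ✗
game_id=75: ✗
game_id=76: ✗
game_id=77: ✓ → 78
game_id=78: ✗
game_id=79: ✓ → 62
game_id=80: ✗
away_sum = 83 + 87 + 78 + 62 = 310

310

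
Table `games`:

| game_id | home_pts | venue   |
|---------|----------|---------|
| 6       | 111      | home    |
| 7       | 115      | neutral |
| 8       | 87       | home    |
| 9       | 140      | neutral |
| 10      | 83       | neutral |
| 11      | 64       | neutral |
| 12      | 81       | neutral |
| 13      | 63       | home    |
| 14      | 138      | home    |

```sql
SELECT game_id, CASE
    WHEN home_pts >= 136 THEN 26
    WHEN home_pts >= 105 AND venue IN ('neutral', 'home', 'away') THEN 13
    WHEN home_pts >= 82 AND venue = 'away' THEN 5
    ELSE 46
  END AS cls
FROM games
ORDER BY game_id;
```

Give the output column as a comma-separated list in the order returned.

13, 13, 46, 26, 46, 46, 46, 46, 26

game_id=6: home_pts >= 105 AND venue IN ('neutral', 'home', 'away') → 13
game_id=7: home_pts >= 105 AND venue IN ('neutral', 'home', 'away') → 13
game_id=8: ELSE → 46
game_id=9: home_pts >= 136 → 26
game_id=10: ELSE → 46
game_id=11: ELSE → 46
game_id=12: ELSE → 46
game_id=13: ELSE → 46
game_id=14: home_pts >= 136 → 26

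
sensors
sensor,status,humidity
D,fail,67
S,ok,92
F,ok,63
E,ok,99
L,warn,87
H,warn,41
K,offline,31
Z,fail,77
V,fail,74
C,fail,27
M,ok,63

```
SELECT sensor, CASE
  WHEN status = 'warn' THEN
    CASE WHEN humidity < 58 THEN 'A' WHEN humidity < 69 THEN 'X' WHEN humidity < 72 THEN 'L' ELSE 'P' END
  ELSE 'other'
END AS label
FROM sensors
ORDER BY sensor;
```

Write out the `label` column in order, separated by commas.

other, other, other, other, A, other, P, other, other, other, other

sensor=C: status='fail' → outer ELSE → other
sensor=D: status='fail' → outer ELSE → other
sensor=E: status='ok' → outer ELSE → other
sensor=F: status='ok' → outer ELSE → other
sensor=H: status='warn' → inner[humidity < 58] → A
sensor=K: status='offline' → outer ELSE → other
sensor=L: status='warn' → inner[ELSE] → P
sensor=M: status='ok' → outer ELSE → other
sensor=S: status='ok' → outer ELSE → other
sensor=V: status='fail' → outer ELSE → other
sensor=Z: status='fail' → outer ELSE → other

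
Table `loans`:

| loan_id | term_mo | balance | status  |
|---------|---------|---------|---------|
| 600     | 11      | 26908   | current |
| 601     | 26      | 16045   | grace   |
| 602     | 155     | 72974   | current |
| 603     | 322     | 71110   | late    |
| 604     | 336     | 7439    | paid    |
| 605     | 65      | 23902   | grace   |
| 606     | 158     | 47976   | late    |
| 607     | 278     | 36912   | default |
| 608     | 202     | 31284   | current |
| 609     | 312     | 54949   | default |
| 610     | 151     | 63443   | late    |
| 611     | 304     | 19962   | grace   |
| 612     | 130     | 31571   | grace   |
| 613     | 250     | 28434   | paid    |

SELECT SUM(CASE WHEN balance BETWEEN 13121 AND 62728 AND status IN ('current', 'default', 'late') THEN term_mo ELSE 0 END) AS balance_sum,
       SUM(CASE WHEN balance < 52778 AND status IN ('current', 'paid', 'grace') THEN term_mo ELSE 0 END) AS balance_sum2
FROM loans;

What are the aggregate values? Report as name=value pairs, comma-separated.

balance_sum=961, balance_sum2=1324

[balance_sum: balance BETWEEN 13121 AND 62728 AND status IN ('current', 'default', 'late')]
loan_id=600: ✓ → 11
loan_id=601: ✗
loan_id=602: ✗
loan_id=603: ✗
loan_id=604: ✗
loan_id=605: ✗
loan_id=606: ✓ → 158
loan_id=607: ✓ → 278
loan_id=608: ✓ → 202
loan_id=609: ✓ → 312
loan_id=610: ✗
loan_id=611: ✗
loan_id=612: ✗
loan_id=613: ✗
balance_sum = 11 + 158 + 278 + 202 + 312 = 961
—
[balance_sum2: balance < 52778 AND status IN ('current', 'paid', 'grace')]
loan_id=600: ✓ → 11
loan_id=601: ✓ → 26
loan_id=602: ✗
loan_id=603: ✗
loan_id=604: ✓ → 336
loan_id=605: ✓ → 65
loan_id=606: ✗
loan_id=607: ✗
loan_id=608: ✓ → 202
loan_id=609: ✗
loan_id=610: ✗
loan_id=611: ✓ → 304
loan_id=612: ✓ → 130
loan_id=613: ✓ → 250
balance_sum2 = 11 + 26 + 336 + 65 + 202 + 304 + 130 + 250 = 1324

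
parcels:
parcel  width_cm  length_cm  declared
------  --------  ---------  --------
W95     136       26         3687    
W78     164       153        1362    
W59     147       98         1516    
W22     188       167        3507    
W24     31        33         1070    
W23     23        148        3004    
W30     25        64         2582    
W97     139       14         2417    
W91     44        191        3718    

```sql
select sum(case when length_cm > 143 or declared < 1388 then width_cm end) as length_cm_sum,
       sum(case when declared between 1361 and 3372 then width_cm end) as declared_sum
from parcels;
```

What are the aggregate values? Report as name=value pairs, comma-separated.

length_cm_sum=450, declared_sum=498

[length_cm_sum: length_cm > 143 or declared < 1388]
parcel=W95: ✗
parcel=W78: ✓ → 164
parcel=W59: ✗
parcel=W22: ✓ → 188
parcel=W24: ✓ → 31
parcel=W23: ✓ → 23
parcel=W30: ✗
parcel=W97: ✗
parcel=W91: ✓ → 44
length_cm_sum = 164 + 188 + 31 + 23 + 44 = 450
—
[declared_sum: declared between 1361 and 3372]
parcel=W95: ✗
parcel=W78: ✓ → 164
parcel=W59: ✓ → 147
parcel=W22: ✗
parcel=W24: ✗
parcel=W23: ✓ → 23
parcel=W30: ✓ → 25
parcel=W97: ✓ → 139
parcel=W91: ✗
declared_sum = 164 + 147 + 23 + 25 + 139 = 498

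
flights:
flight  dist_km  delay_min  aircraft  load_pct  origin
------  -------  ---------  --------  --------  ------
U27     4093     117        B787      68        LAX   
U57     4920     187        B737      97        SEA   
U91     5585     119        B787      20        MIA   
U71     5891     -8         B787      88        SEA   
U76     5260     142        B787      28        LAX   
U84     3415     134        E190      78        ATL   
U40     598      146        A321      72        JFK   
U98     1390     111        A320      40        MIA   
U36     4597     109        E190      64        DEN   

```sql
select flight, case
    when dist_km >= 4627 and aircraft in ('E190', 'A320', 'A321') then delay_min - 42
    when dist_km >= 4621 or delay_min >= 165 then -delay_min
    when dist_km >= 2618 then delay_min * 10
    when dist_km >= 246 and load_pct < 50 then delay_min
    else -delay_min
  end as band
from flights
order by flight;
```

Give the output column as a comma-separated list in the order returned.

1170, 1090, -146, -187, 8, -142, 1340, -119, 111

flight=U27: dist_km >= 2618 → 1170
flight=U36: dist_km >= 2618 → 1090
flight=U40: ELSE → -146
flight=U57: dist_km >= 4621 or delay_min >= 165 → -187
flight=U71: dist_km >= 4621 or delay_min >= 165 → 8
flight=U76: dist_km >= 4621 or delay_min >= 165 → -142
flight=U84: dist_km >= 2618 → 1340
flight=U91: dist_km >= 4621 or delay_min >= 165 → -119
flight=U98: dist_km >= 246 and load_pct < 50 → 111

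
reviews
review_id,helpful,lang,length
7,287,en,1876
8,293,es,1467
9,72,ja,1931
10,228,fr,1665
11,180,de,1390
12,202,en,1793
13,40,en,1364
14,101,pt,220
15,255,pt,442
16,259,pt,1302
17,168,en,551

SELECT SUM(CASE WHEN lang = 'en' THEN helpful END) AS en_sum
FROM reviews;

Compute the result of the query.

review_id=7: ✓ → 287
review_id=8: ✗
review_id=9: ✗
review_id=10: ✗
review_id=11: ✗
review_id=12: ✓ → 202
review_id=13: ✓ → 40
review_id=14: ✗
review_id=15: ✗
review_id=16: ✗
review_id=17: ✓ → 168
en_sum = 287 + 202 + 40 + 168 = 697

697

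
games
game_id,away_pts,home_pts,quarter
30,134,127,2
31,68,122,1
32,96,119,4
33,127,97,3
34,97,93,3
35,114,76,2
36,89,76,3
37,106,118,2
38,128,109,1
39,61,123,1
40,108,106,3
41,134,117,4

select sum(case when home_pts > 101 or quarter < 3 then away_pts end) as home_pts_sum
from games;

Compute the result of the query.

game_id=30: ✓ → 134
game_id=31: ✓ → 68
game_id=32: ✓ → 96
game_id=33: ✗
game_id=34: ✗
game_id=35: ✓ → 114
game_id=36: ✗
game_id=37: ✓ → 106
game_id=38: ✓ → 128
game_id=39: ✓ → 61
game_id=40: ✓ → 108
game_id=41: ✓ → 134
home_pts_sum = 134 + 68 + 96 + 114 + 106 + 128 + 61 + 108 + 134 = 949

949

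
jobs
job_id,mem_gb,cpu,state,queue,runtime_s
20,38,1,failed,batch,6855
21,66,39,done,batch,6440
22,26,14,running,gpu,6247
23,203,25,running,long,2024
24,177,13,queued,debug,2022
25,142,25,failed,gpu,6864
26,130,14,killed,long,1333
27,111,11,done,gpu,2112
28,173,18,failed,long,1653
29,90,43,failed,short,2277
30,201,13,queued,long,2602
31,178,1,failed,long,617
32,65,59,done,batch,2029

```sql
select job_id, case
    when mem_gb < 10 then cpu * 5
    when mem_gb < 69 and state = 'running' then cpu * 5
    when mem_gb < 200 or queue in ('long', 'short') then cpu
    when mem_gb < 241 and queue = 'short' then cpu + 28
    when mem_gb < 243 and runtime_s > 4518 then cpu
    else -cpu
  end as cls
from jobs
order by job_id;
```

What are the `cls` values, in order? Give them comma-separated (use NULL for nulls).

job_id=20: mem_gb < 200 or queue in ('long', 'short') → 1
job_id=21: mem_gb < 200 or queue in ('long', 'short') → 39
job_id=22: mem_gb < 69 and state = 'running' → 70
job_id=23: mem_gb < 200 or queue in ('long', 'short') → 25
job_id=24: mem_gb < 200 or queue in ('long', 'short') → 13
job_id=25: mem_gb < 200 or queue in ('long', 'short') → 25
job_id=26: mem_gb < 200 or queue in ('long', 'short') → 14
job_id=27: mem_gb < 200 or queue in ('long', 'short') → 11
job_id=28: mem_gb < 200 or queue in ('long', 'short') → 18
job_id=29: mem_gb < 200 or queue in ('long', 'short') → 43
job_id=30: mem_gb < 200 or queue in ('long', 'short') → 13
job_id=31: mem_gb < 200 or queue in ('long', 'short') → 1
job_id=32: mem_gb < 200 or queue in ('long', 'short') → 59

1, 39, 70, 25, 13, 25, 14, 11, 18, 43, 13, 1, 59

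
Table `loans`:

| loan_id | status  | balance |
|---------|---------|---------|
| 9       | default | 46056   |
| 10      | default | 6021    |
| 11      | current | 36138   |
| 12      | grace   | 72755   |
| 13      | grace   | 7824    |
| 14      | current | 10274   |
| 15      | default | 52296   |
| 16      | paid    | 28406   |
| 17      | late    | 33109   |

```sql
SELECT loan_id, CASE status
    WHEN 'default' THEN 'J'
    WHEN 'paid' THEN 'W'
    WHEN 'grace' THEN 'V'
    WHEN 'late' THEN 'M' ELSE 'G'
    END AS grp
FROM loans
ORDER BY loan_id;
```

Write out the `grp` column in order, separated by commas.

J, J, G, V, V, G, J, W, M

loan_id=9: status='default' → J
loan_id=10: status='default' → J
loan_id=11: ELSE → G
loan_id=12: status='grace' → V
loan_id=13: status='grace' → V
loan_id=14: ELSE → G
loan_id=15: status='default' → J
loan_id=16: status='paid' → W
loan_id=17: status='late' → M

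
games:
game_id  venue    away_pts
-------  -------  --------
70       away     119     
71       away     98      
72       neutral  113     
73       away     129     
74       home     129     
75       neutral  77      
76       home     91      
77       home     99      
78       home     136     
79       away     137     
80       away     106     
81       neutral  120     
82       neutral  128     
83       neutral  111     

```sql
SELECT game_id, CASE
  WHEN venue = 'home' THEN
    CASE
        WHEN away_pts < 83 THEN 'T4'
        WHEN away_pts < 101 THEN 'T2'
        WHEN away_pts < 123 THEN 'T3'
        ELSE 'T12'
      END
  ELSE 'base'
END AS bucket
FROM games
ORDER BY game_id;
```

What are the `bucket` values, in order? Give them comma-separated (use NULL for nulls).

base, base, base, base, T12, base, T2, T2, T12, base, base, base, base, base

game_id=70: venue='away' → outer ELSE → base
game_id=71: venue='away' → outer ELSE → base
game_id=72: venue='neutral' → outer ELSE → base
game_id=73: venue='away' → outer ELSE → base
game_id=74: venue='home' → inner[ELSE] → T12
game_id=75: venue='neutral' → outer ELSE → base
game_id=76: venue='home' → inner[away_pts < 101] → T2
game_id=77: venue='home' → inner[away_pts < 101] → T2
game_id=78: venue='home' → inner[ELSE] → T12
game_id=79: venue='away' → outer ELSE → base
game_id=80: venue='away' → outer ELSE → base
game_id=81: venue='neutral' → outer ELSE → base
game_id=82: venue='neutral' → outer ELSE → base
game_id=83: venue='neutral' → outer ELSE → base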